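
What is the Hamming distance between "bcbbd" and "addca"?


Comparing "bcbbd" and "addca" position by position:
  Position 0: 'b' vs 'a' => differ
  Position 1: 'c' vs 'd' => differ
  Position 2: 'b' vs 'd' => differ
  Position 3: 'b' vs 'c' => differ
  Position 4: 'd' vs 'a' => differ
Total differences (Hamming distance): 5

5


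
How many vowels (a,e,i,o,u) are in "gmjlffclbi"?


Input: gmjlffclbi
Checking each character:
  'g' at position 0: consonant
  'm' at position 1: consonant
  'j' at position 2: consonant
  'l' at position 3: consonant
  'f' at position 4: consonant
  'f' at position 5: consonant
  'c' at position 6: consonant
  'l' at position 7: consonant
  'b' at position 8: consonant
  'i' at position 9: vowel (running total: 1)
Total vowels: 1

1


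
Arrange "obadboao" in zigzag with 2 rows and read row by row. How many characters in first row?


Zigzag "obadboao" into 2 rows:
Placing characters:
  'o' => row 0
  'b' => row 1
  'a' => row 0
  'd' => row 1
  'b' => row 0
  'o' => row 1
  'a' => row 0
  'o' => row 1
Rows:
  Row 0: "oaba"
  Row 1: "bdoo"
First row length: 4

4


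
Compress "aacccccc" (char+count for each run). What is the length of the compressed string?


Input: aacccccc
Runs:
  'a' x 2 => "a2"
  'c' x 6 => "c6"
Compressed: "a2c6"
Compressed length: 4

4


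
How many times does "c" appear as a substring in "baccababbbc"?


Searching for "c" in "baccababbbc"
Scanning each position:
  Position 0: "b" => no
  Position 1: "a" => no
  Position 2: "c" => MATCH
  Position 3: "c" => MATCH
  Position 4: "a" => no
  Position 5: "b" => no
  Position 6: "a" => no
  Position 7: "b" => no
  Position 8: "b" => no
  Position 9: "b" => no
  Position 10: "c" => MATCH
Total occurrences: 3

3


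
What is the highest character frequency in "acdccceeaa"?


Input: acdccceeaa
Character counts:
  'a': 3
  'c': 4
  'd': 1
  'e': 2
Maximum frequency: 4

4


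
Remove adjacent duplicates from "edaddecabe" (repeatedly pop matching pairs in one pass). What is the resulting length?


Input: edaddecabe
Stack-based adjacent duplicate removal:
  Read 'e': push. Stack: e
  Read 'd': push. Stack: ed
  Read 'a': push. Stack: eda
  Read 'd': push. Stack: edad
  Read 'd': matches stack top 'd' => pop. Stack: eda
  Read 'e': push. Stack: edae
  Read 'c': push. Stack: edaec
  Read 'a': push. Stack: edaeca
  Read 'b': push. Stack: edaecab
  Read 'e': push. Stack: edaecabe
Final stack: "edaecabe" (length 8)

8


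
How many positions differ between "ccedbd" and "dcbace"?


Comparing "ccedbd" and "dcbace" position by position:
  Position 0: 'c' vs 'd' => DIFFER
  Position 1: 'c' vs 'c' => same
  Position 2: 'e' vs 'b' => DIFFER
  Position 3: 'd' vs 'a' => DIFFER
  Position 4: 'b' vs 'c' => DIFFER
  Position 5: 'd' vs 'e' => DIFFER
Positions that differ: 5

5


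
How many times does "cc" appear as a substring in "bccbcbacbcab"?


Searching for "cc" in "bccbcbacbcab"
Scanning each position:
  Position 0: "bc" => no
  Position 1: "cc" => MATCH
  Position 2: "cb" => no
  Position 3: "bc" => no
  Position 4: "cb" => no
  Position 5: "ba" => no
  Position 6: "ac" => no
  Position 7: "cb" => no
  Position 8: "bc" => no
  Position 9: "ca" => no
  Position 10: "ab" => no
Total occurrences: 1

1


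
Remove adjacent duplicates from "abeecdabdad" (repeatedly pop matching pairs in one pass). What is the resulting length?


Input: abeecdabdad
Stack-based adjacent duplicate removal:
  Read 'a': push. Stack: a
  Read 'b': push. Stack: ab
  Read 'e': push. Stack: abe
  Read 'e': matches stack top 'e' => pop. Stack: ab
  Read 'c': push. Stack: abc
  Read 'd': push. Stack: abcd
  Read 'a': push. Stack: abcda
  Read 'b': push. Stack: abcdab
  Read 'd': push. Stack: abcdabd
  Read 'a': push. Stack: abcdabda
  Read 'd': push. Stack: abcdabdad
Final stack: "abcdabdad" (length 9)

9


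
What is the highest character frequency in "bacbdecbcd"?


Input: bacbdecbcd
Character counts:
  'a': 1
  'b': 3
  'c': 3
  'd': 2
  'e': 1
Maximum frequency: 3

3


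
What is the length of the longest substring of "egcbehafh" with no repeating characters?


Input: "egcbehafh"
Sliding window (track last position of each char):
  Position 0 ('e'): window [0,0] length 1 -- new best
  Position 1 ('g'): window [0,1] length 2 -- new best
  Position 2 ('c'): window [0,2] length 3 -- new best
  Position 3 ('b'): window [0,3] length 4 -- new best
  Position 4 ('e'): repeat (last at 0), move window start to 1
  Position 4 ('e'): window [1,4] length 4
  Position 5 ('h'): window [1,5] length 5 -- new best
  Position 6 ('a'): window [1,6] length 6 -- new best
  Position 7 ('f'): window [1,7] length 7 -- new best
  Position 8 ('h'): repeat (last at 5), move window start to 6
  Position 8 ('h'): window [6,8] length 3
Longest substring with no repeats: "gcbehaf" with length 7

7


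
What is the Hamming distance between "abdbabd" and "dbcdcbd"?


Comparing "abdbabd" and "dbcdcbd" position by position:
  Position 0: 'a' vs 'd' => differ
  Position 1: 'b' vs 'b' => same
  Position 2: 'd' vs 'c' => differ
  Position 3: 'b' vs 'd' => differ
  Position 4: 'a' vs 'c' => differ
  Position 5: 'b' vs 'b' => same
  Position 6: 'd' vs 'd' => same
Total differences (Hamming distance): 4

4


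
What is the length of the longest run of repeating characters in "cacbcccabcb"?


Input: "cacbcccabcb"
Scanning for longest run:
  Position 1 ('a'): new char, reset run to 1
  Position 2 ('c'): new char, reset run to 1
  Position 3 ('b'): new char, reset run to 1
  Position 4 ('c'): new char, reset run to 1
  Position 5 ('c'): continues run of 'c', length=2
  Position 6 ('c'): continues run of 'c', length=3
  Position 7 ('a'): new char, reset run to 1
  Position 8 ('b'): new char, reset run to 1
  Position 9 ('c'): new char, reset run to 1
  Position 10 ('b'): new char, reset run to 1
Longest run: 'c' with length 3

3


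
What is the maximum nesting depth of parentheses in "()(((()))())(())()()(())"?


Input: "()(((()))())(())()()(())"
Tracking depth:
  Position 0 '(': depth becomes 1
  Position 1 ')': depth becomes 0
  Position 2 '(': depth becomes 1
  Position 3 '(': depth becomes 2
  Position 4 '(': depth becomes 3
  Position 5 '(': depth becomes 4
  Position 6 ')': depth becomes 3
  Position 7 ')': depth becomes 2
  Position 8 ')': depth becomes 1
  Position 9 '(': depth becomes 2
  Position 10 ')': depth becomes 1
  Position 11 ')': depth becomes 0
  Position 12 '(': depth becomes 1
  Position 13 '(': depth becomes 2
  Position 14 ')': depth becomes 1
  Position 15 ')': depth becomes 0
  Position 16 '(': depth becomes 1
  Position 17 ')': depth becomes 0
  Position 18 '(': depth becomes 1
  Position 19 ')': depth becomes 0
  Position 20 '(': depth becomes 1
  Position 21 '(': depth becomes 2
  Position 22 ')': depth becomes 1
  Position 23 ')': depth becomes 0
Maximum depth reached: 4

4


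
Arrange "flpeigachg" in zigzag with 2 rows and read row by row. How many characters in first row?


Zigzag "flpeigachg" into 2 rows:
Placing characters:
  'f' => row 0
  'l' => row 1
  'p' => row 0
  'e' => row 1
  'i' => row 0
  'g' => row 1
  'a' => row 0
  'c' => row 1
  'h' => row 0
  'g' => row 1
Rows:
  Row 0: "fpiah"
  Row 1: "legcg"
First row length: 5

5


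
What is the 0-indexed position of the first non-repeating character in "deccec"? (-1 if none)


Input: deccec
Character frequencies:
  'c': 3
  'd': 1
  'e': 2
Scanning left to right for freq == 1:
  Position 0 ('d'): unique! => answer = 0

0


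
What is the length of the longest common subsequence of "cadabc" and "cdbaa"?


LCS of "cadabc" and "cdbaa"
DP table:
           c    d    b    a    a
      0    0    0    0    0    0
  c   0    1    1    1    1    1
  a   0    1    1    1    2    2
  d   0    1    2    2    2    2
  a   0    1    2    2    3    3
  b   0    1    2    3    3    3
  c   0    1    2    3    3    3
LCS length = dp[6][5] = 3

3


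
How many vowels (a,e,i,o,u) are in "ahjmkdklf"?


Input: ahjmkdklf
Checking each character:
  'a' at position 0: vowel (running total: 1)
  'h' at position 1: consonant
  'j' at position 2: consonant
  'm' at position 3: consonant
  'k' at position 4: consonant
  'd' at position 5: consonant
  'k' at position 6: consonant
  'l' at position 7: consonant
  'f' at position 8: consonant
Total vowels: 1

1


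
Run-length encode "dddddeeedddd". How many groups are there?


Input: dddddeeedddd
Scanning for consecutive runs:
  Group 1: 'd' x 5 (positions 0-4)
  Group 2: 'e' x 3 (positions 5-7)
  Group 3: 'd' x 4 (positions 8-11)
Total groups: 3

3


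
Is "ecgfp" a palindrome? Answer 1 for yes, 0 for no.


Input: ecgfp
Reversed: pfgce
  Compare pos 0 ('e') with pos 4 ('p'): MISMATCH
  Compare pos 1 ('c') with pos 3 ('f'): MISMATCH
Result: not a palindrome

0


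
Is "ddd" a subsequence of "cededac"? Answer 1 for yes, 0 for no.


Check if "ddd" is a subsequence of "cededac"
Greedy scan:
  Position 0 ('c'): no match needed
  Position 1 ('e'): no match needed
  Position 2 ('d'): matches sub[0] = 'd'
  Position 3 ('e'): no match needed
  Position 4 ('d'): matches sub[1] = 'd'
  Position 5 ('a'): no match needed
  Position 6 ('c'): no match needed
Only matched 2/3 characters => not a subsequence

0


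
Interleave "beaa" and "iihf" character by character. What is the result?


Interleaving "beaa" and "iihf":
  Position 0: 'b' from first, 'i' from second => "bi"
  Position 1: 'e' from first, 'i' from second => "ei"
  Position 2: 'a' from first, 'h' from second => "ah"
  Position 3: 'a' from first, 'f' from second => "af"
Result: bieiahaf

bieiahaf


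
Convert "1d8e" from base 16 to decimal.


Input: "1d8e" in base 16
Positional expansion:
  Digit '1' (value 1) x 16^3 = 4096
  Digit 'd' (value 13) x 16^2 = 3328
  Digit '8' (value 8) x 16^1 = 128
  Digit 'e' (value 14) x 16^0 = 14
Sum = 7566

7566


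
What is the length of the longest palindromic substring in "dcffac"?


Input: "dcffac"
Checking substrings for palindromes:
  [2:4] "ff" (len 2) => palindrome
Longest palindromic substring: "ff" with length 2

2


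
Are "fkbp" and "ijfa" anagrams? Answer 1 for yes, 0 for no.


Strings: "fkbp", "ijfa"
Sorted first:  bfkp
Sorted second: afij
Differ at position 0: 'b' vs 'a' => not anagrams

0


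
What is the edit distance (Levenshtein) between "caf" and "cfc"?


Computing edit distance: "caf" -> "cfc"
DP table:
           c    f    c
      0    1    2    3
  c   1    0    1    2
  a   2    1    1    2
  f   3    2    1    2
Edit distance = dp[3][3] = 2

2


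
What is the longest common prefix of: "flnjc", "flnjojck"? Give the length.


Words: flnjc, flnjojck
  Position 0: all 'f' => match
  Position 1: all 'l' => match
  Position 2: all 'n' => match
  Position 3: all 'j' => match
  Position 4: ('c', 'o') => mismatch, stop
LCP = "flnj" (length 4)

4


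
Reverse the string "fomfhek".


Input: fomfhek
Reading characters right to left:
  Position 6: 'k'
  Position 5: 'e'
  Position 4: 'h'
  Position 3: 'f'
  Position 2: 'm'
  Position 1: 'o'
  Position 0: 'f'
Reversed: kehfmof

kehfmof


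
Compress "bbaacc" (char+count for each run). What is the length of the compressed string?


Input: bbaacc
Runs:
  'b' x 2 => "b2"
  'a' x 2 => "a2"
  'c' x 2 => "c2"
Compressed: "b2a2c2"
Compressed length: 6

6


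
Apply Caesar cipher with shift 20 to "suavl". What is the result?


Caesar cipher: shift "suavl" by 20
  's' (pos 18) + 20 = pos 12 = 'm'
  'u' (pos 20) + 20 = pos 14 = 'o'
  'a' (pos 0) + 20 = pos 20 = 'u'
  'v' (pos 21) + 20 = pos 15 = 'p'
  'l' (pos 11) + 20 = pos 5 = 'f'
Result: moupf

moupf


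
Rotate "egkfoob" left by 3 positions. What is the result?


Input: "egkfoob", rotate left by 3
First 3 characters: "egk"
Remaining characters: "foob"
Concatenate remaining + first: "foob" + "egk" = "foobegk"

foobegk


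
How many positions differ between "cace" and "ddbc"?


Comparing "cace" and "ddbc" position by position:
  Position 0: 'c' vs 'd' => DIFFER
  Position 1: 'a' vs 'd' => DIFFER
  Position 2: 'c' vs 'b' => DIFFER
  Position 3: 'e' vs 'c' => DIFFER
Positions that differ: 4

4


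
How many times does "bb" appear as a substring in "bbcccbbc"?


Searching for "bb" in "bbcccbbc"
Scanning each position:
  Position 0: "bb" => MATCH
  Position 1: "bc" => no
  Position 2: "cc" => no
  Position 3: "cc" => no
  Position 4: "cb" => no
  Position 5: "bb" => MATCH
  Position 6: "bc" => no
Total occurrences: 2

2


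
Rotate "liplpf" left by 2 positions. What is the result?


Input: "liplpf", rotate left by 2
First 2 characters: "li"
Remaining characters: "plpf"
Concatenate remaining + first: "plpf" + "li" = "plpfli"

plpfli


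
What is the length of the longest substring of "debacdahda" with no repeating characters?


Input: "debacdahda"
Sliding window (track last position of each char):
  Position 0 ('d'): window [0,0] length 1 -- new best
  Position 1 ('e'): window [0,1] length 2 -- new best
  Position 2 ('b'): window [0,2] length 3 -- new best
  Position 3 ('a'): window [0,3] length 4 -- new best
  Position 4 ('c'): window [0,4] length 5 -- new best
  Position 5 ('d'): repeat (last at 0), move window start to 1
  Position 5 ('d'): window [1,5] length 5
  Position 6 ('a'): repeat (last at 3), move window start to 4
  Position 6 ('a'): window [4,6] length 3
  Position 7 ('h'): window [4,7] length 4
  Position 8 ('d'): repeat (last at 5), move window start to 6
  Position 8 ('d'): window [6,8] length 3
  Position 9 ('a'): repeat (last at 6), move window start to 7
  Position 9 ('a'): window [7,9] length 3
Longest substring with no repeats: "debac" with length 5

5


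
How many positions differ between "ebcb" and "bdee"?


Comparing "ebcb" and "bdee" position by position:
  Position 0: 'e' vs 'b' => DIFFER
  Position 1: 'b' vs 'd' => DIFFER
  Position 2: 'c' vs 'e' => DIFFER
  Position 3: 'b' vs 'e' => DIFFER
Positions that differ: 4

4


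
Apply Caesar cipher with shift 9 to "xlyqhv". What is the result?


Caesar cipher: shift "xlyqhv" by 9
  'x' (pos 23) + 9 = pos 6 = 'g'
  'l' (pos 11) + 9 = pos 20 = 'u'
  'y' (pos 24) + 9 = pos 7 = 'h'
  'q' (pos 16) + 9 = pos 25 = 'z'
  'h' (pos 7) + 9 = pos 16 = 'q'
  'v' (pos 21) + 9 = pos 4 = 'e'
Result: guhzqe

guhzqe


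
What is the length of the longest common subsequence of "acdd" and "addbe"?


LCS of "acdd" and "addbe"
DP table:
           a    d    d    b    e
      0    0    0    0    0    0
  a   0    1    1    1    1    1
  c   0    1    1    1    1    1
  d   0    1    2    2    2    2
  d   0    1    2    3    3    3
LCS length = dp[4][5] = 3

3


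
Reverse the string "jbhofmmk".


Input: jbhofmmk
Reading characters right to left:
  Position 7: 'k'
  Position 6: 'm'
  Position 5: 'm'
  Position 4: 'f'
  Position 3: 'o'
  Position 2: 'h'
  Position 1: 'b'
  Position 0: 'j'
Reversed: kmmfohbj

kmmfohbj


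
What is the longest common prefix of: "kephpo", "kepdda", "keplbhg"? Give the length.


Words: kephpo, kepdda, keplbhg
  Position 0: all 'k' => match
  Position 1: all 'e' => match
  Position 2: all 'p' => match
  Position 3: ('h', 'd', 'l') => mismatch, stop
LCP = "kep" (length 3)

3


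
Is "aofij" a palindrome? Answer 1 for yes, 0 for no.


Input: aofij
Reversed: jifoa
  Compare pos 0 ('a') with pos 4 ('j'): MISMATCH
  Compare pos 1 ('o') with pos 3 ('i'): MISMATCH
Result: not a palindrome

0


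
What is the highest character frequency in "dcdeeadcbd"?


Input: dcdeeadcbd
Character counts:
  'a': 1
  'b': 1
  'c': 2
  'd': 4
  'e': 2
Maximum frequency: 4

4


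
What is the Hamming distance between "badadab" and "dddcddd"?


Comparing "badadab" and "dddcddd" position by position:
  Position 0: 'b' vs 'd' => differ
  Position 1: 'a' vs 'd' => differ
  Position 2: 'd' vs 'd' => same
  Position 3: 'a' vs 'c' => differ
  Position 4: 'd' vs 'd' => same
  Position 5: 'a' vs 'd' => differ
  Position 6: 'b' vs 'd' => differ
Total differences (Hamming distance): 5

5


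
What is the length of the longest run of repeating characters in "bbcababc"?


Input: "bbcababc"
Scanning for longest run:
  Position 1 ('b'): continues run of 'b', length=2
  Position 2 ('c'): new char, reset run to 1
  Position 3 ('a'): new char, reset run to 1
  Position 4 ('b'): new char, reset run to 1
  Position 5 ('a'): new char, reset run to 1
  Position 6 ('b'): new char, reset run to 1
  Position 7 ('c'): new char, reset run to 1
Longest run: 'b' with length 2

2


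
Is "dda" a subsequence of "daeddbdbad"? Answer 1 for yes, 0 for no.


Check if "dda" is a subsequence of "daeddbdbad"
Greedy scan:
  Position 0 ('d'): matches sub[0] = 'd'
  Position 1 ('a'): no match needed
  Position 2 ('e'): no match needed
  Position 3 ('d'): matches sub[1] = 'd'
  Position 4 ('d'): no match needed
  Position 5 ('b'): no match needed
  Position 6 ('d'): no match needed
  Position 7 ('b'): no match needed
  Position 8 ('a'): matches sub[2] = 'a'
  Position 9 ('d'): no match needed
All 3 characters matched => is a subsequence

1


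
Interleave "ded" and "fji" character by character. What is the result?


Interleaving "ded" and "fji":
  Position 0: 'd' from first, 'f' from second => "df"
  Position 1: 'e' from first, 'j' from second => "ej"
  Position 2: 'd' from first, 'i' from second => "di"
Result: dfejdi

dfejdi


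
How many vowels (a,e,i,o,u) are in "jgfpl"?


Input: jgfpl
Checking each character:
  'j' at position 0: consonant
  'g' at position 1: consonant
  'f' at position 2: consonant
  'p' at position 3: consonant
  'l' at position 4: consonant
Total vowels: 0

0


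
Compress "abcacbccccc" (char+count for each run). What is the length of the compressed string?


Input: abcacbccccc
Runs:
  'a' x 1 => "a1"
  'b' x 1 => "b1"
  'c' x 1 => "c1"
  'a' x 1 => "a1"
  'c' x 1 => "c1"
  'b' x 1 => "b1"
  'c' x 5 => "c5"
Compressed: "a1b1c1a1c1b1c5"
Compressed length: 14

14


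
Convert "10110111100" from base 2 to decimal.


Input: "10110111100" in base 2
Positional expansion:
  Digit '1' (value 1) x 2^10 = 1024
  Digit '0' (value 0) x 2^9 = 0
  Digit '1' (value 1) x 2^8 = 256
  Digit '1' (value 1) x 2^7 = 128
  Digit '0' (value 0) x 2^6 = 0
  Digit '1' (value 1) x 2^5 = 32
  Digit '1' (value 1) x 2^4 = 16
  Digit '1' (value 1) x 2^3 = 8
  Digit '1' (value 1) x 2^2 = 4
  Digit '0' (value 0) x 2^1 = 0
  Digit '0' (value 0) x 2^0 = 0
Sum = 1468

1468


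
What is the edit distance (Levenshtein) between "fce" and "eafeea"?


Computing edit distance: "fce" -> "eafeea"
DP table:
           e    a    f    e    e    a
      0    1    2    3    4    5    6
  f   1    1    2    2    3    4    5
  c   2    2    2    3    3    4    5
  e   3    2    3    3    3    3    4
Edit distance = dp[3][6] = 4

4


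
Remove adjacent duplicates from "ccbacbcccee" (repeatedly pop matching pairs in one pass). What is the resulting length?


Input: ccbacbcccee
Stack-based adjacent duplicate removal:
  Read 'c': push. Stack: c
  Read 'c': matches stack top 'c' => pop. Stack: (empty)
  Read 'b': push. Stack: b
  Read 'a': push. Stack: ba
  Read 'c': push. Stack: bac
  Read 'b': push. Stack: bacb
  Read 'c': push. Stack: bacbc
  Read 'c': matches stack top 'c' => pop. Stack: bacb
  Read 'c': push. Stack: bacbc
  Read 'e': push. Stack: bacbce
  Read 'e': matches stack top 'e' => pop. Stack: bacbc
Final stack: "bacbc" (length 5)

5


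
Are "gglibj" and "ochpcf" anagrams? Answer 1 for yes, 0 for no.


Strings: "gglibj", "ochpcf"
Sorted first:  bggijl
Sorted second: ccfhop
Differ at position 0: 'b' vs 'c' => not anagrams

0


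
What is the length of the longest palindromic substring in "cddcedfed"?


Input: "cddcedfed"
Checking substrings for palindromes:
  [0:4] "cddc" (len 4) => palindrome
  [1:3] "dd" (len 2) => palindrome
Longest palindromic substring: "cddc" with length 4

4


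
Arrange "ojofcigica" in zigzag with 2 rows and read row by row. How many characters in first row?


Zigzag "ojofcigica" into 2 rows:
Placing characters:
  'o' => row 0
  'j' => row 1
  'o' => row 0
  'f' => row 1
  'c' => row 0
  'i' => row 1
  'g' => row 0
  'i' => row 1
  'c' => row 0
  'a' => row 1
Rows:
  Row 0: "oocgc"
  Row 1: "jfiia"
First row length: 5

5


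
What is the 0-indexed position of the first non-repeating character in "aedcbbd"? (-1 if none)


Input: aedcbbd
Character frequencies:
  'a': 1
  'b': 2
  'c': 1
  'd': 2
  'e': 1
Scanning left to right for freq == 1:
  Position 0 ('a'): unique! => answer = 0

0


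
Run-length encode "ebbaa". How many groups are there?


Input: ebbaa
Scanning for consecutive runs:
  Group 1: 'e' x 1 (positions 0-0)
  Group 2: 'b' x 2 (positions 1-2)
  Group 3: 'a' x 2 (positions 3-4)
Total groups: 3

3


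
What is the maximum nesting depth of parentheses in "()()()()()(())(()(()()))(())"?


Input: "()()()()()(())(()(()()))(())"
Tracking depth:
  Position 0 '(': depth becomes 1
  Position 1 ')': depth becomes 0
  Position 2 '(': depth becomes 1
  Position 3 ')': depth becomes 0
  Position 4 '(': depth becomes 1
  Position 5 ')': depth becomes 0
  Position 6 '(': depth becomes 1
  Position 7 ')': depth becomes 0
  Position 8 '(': depth becomes 1
  Position 9 ')': depth becomes 0
  Position 10 '(': depth becomes 1
  Position 11 '(': depth becomes 2
  Position 12 ')': depth becomes 1
  Position 13 ')': depth becomes 0
  Position 14 '(': depth becomes 1
  Position 15 '(': depth becomes 2
  Position 16 ')': depth becomes 1
  Position 17 '(': depth becomes 2
  Position 18 '(': depth becomes 3
  Position 19 ')': depth becomes 2
  Position 20 '(': depth becomes 3
  Position 21 ')': depth becomes 2
  Position 22 ')': depth becomes 1
  Position 23 ')': depth becomes 0
  Position 24 '(': depth becomes 1
  Position 25 '(': depth becomes 2
  Position 26 ')': depth becomes 1
  Position 27 ')': depth becomes 0
Maximum depth reached: 3

3


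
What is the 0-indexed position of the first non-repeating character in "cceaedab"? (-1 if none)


Input: cceaedab
Character frequencies:
  'a': 2
  'b': 1
  'c': 2
  'd': 1
  'e': 2
Scanning left to right for freq == 1:
  Position 0 ('c'): freq=2, skip
  Position 1 ('c'): freq=2, skip
  Position 2 ('e'): freq=2, skip
  Position 3 ('a'): freq=2, skip
  Position 4 ('e'): freq=2, skip
  Position 5 ('d'): unique! => answer = 5

5


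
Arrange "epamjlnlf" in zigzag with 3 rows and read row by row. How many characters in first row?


Zigzag "epamjlnlf" into 3 rows:
Placing characters:
  'e' => row 0
  'p' => row 1
  'a' => row 2
  'm' => row 1
  'j' => row 0
  'l' => row 1
  'n' => row 2
  'l' => row 1
  'f' => row 0
Rows:
  Row 0: "ejf"
  Row 1: "pmll"
  Row 2: "an"
First row length: 3

3


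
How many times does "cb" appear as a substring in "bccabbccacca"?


Searching for "cb" in "bccabbccacca"
Scanning each position:
  Position 0: "bc" => no
  Position 1: "cc" => no
  Position 2: "ca" => no
  Position 3: "ab" => no
  Position 4: "bb" => no
  Position 5: "bc" => no
  Position 6: "cc" => no
  Position 7: "ca" => no
  Position 8: "ac" => no
  Position 9: "cc" => no
  Position 10: "ca" => no
Total occurrences: 0

0


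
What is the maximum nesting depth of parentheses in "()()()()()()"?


Input: "()()()()()()"
Tracking depth:
  Position 0 '(': depth becomes 1
  Position 1 ')': depth becomes 0
  Position 2 '(': depth becomes 1
  Position 3 ')': depth becomes 0
  Position 4 '(': depth becomes 1
  Position 5 ')': depth becomes 0
  Position 6 '(': depth becomes 1
  Position 7 ')': depth becomes 0
  Position 8 '(': depth becomes 1
  Position 9 ')': depth becomes 0
  Position 10 '(': depth becomes 1
  Position 11 ')': depth becomes 0
Maximum depth reached: 1

1


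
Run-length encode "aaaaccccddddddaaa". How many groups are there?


Input: aaaaccccddddddaaa
Scanning for consecutive runs:
  Group 1: 'a' x 4 (positions 0-3)
  Group 2: 'c' x 4 (positions 4-7)
  Group 3: 'd' x 6 (positions 8-13)
  Group 4: 'a' x 3 (positions 14-16)
Total groups: 4

4


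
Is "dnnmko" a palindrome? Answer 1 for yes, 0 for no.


Input: dnnmko
Reversed: okmnnd
  Compare pos 0 ('d') with pos 5 ('o'): MISMATCH
  Compare pos 1 ('n') with pos 4 ('k'): MISMATCH
  Compare pos 2 ('n') with pos 3 ('m'): MISMATCH
Result: not a palindrome

0


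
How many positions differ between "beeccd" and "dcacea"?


Comparing "beeccd" and "dcacea" position by position:
  Position 0: 'b' vs 'd' => DIFFER
  Position 1: 'e' vs 'c' => DIFFER
  Position 2: 'e' vs 'a' => DIFFER
  Position 3: 'c' vs 'c' => same
  Position 4: 'c' vs 'e' => DIFFER
  Position 5: 'd' vs 'a' => DIFFER
Positions that differ: 5

5


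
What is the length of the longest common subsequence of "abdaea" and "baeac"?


LCS of "abdaea" and "baeac"
DP table:
           b    a    e    a    c
      0    0    0    0    0    0
  a   0    0    1    1    1    1
  b   0    1    1    1    1    1
  d   0    1    1    1    1    1
  a   0    1    2    2    2    2
  e   0    1    2    3    3    3
  a   0    1    2    3    4    4
LCS length = dp[6][5] = 4

4


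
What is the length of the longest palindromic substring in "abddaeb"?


Input: "abddaeb"
Checking substrings for palindromes:
  [2:4] "dd" (len 2) => palindrome
Longest palindromic substring: "dd" with length 2

2


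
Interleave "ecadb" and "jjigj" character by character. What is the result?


Interleaving "ecadb" and "jjigj":
  Position 0: 'e' from first, 'j' from second => "ej"
  Position 1: 'c' from first, 'j' from second => "cj"
  Position 2: 'a' from first, 'i' from second => "ai"
  Position 3: 'd' from first, 'g' from second => "dg"
  Position 4: 'b' from first, 'j' from second => "bj"
Result: ejcjaidgbj

ejcjaidgbj


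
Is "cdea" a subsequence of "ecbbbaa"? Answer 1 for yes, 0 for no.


Check if "cdea" is a subsequence of "ecbbbaa"
Greedy scan:
  Position 0 ('e'): no match needed
  Position 1 ('c'): matches sub[0] = 'c'
  Position 2 ('b'): no match needed
  Position 3 ('b'): no match needed
  Position 4 ('b'): no match needed
  Position 5 ('a'): no match needed
  Position 6 ('a'): no match needed
Only matched 1/4 characters => not a subsequence

0


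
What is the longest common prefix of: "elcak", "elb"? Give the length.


Words: elcak, elb
  Position 0: all 'e' => match
  Position 1: all 'l' => match
  Position 2: ('c', 'b') => mismatch, stop
LCP = "el" (length 2)

2


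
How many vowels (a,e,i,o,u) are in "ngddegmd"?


Input: ngddegmd
Checking each character:
  'n' at position 0: consonant
  'g' at position 1: consonant
  'd' at position 2: consonant
  'd' at position 3: consonant
  'e' at position 4: vowel (running total: 1)
  'g' at position 5: consonant
  'm' at position 6: consonant
  'd' at position 7: consonant
Total vowels: 1

1


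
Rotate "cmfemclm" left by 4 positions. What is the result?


Input: "cmfemclm", rotate left by 4
First 4 characters: "cmfe"
Remaining characters: "mclm"
Concatenate remaining + first: "mclm" + "cmfe" = "mclmcmfe"

mclmcmfe


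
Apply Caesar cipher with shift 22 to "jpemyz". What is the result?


Caesar cipher: shift "jpemyz" by 22
  'j' (pos 9) + 22 = pos 5 = 'f'
  'p' (pos 15) + 22 = pos 11 = 'l'
  'e' (pos 4) + 22 = pos 0 = 'a'
  'm' (pos 12) + 22 = pos 8 = 'i'
  'y' (pos 24) + 22 = pos 20 = 'u'
  'z' (pos 25) + 22 = pos 21 = 'v'
Result: flaiuv

flaiuv


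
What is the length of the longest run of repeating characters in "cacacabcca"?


Input: "cacacabcca"
Scanning for longest run:
  Position 1 ('a'): new char, reset run to 1
  Position 2 ('c'): new char, reset run to 1
  Position 3 ('a'): new char, reset run to 1
  Position 4 ('c'): new char, reset run to 1
  Position 5 ('a'): new char, reset run to 1
  Position 6 ('b'): new char, reset run to 1
  Position 7 ('c'): new char, reset run to 1
  Position 8 ('c'): continues run of 'c', length=2
  Position 9 ('a'): new char, reset run to 1
Longest run: 'c' with length 2

2


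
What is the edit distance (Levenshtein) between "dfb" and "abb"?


Computing edit distance: "dfb" -> "abb"
DP table:
           a    b    b
      0    1    2    3
  d   1    1    2    3
  f   2    2    2    3
  b   3    3    2    2
Edit distance = dp[3][3] = 2

2


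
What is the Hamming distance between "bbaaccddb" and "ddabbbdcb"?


Comparing "bbaaccddb" and "ddabbbdcb" position by position:
  Position 0: 'b' vs 'd' => differ
  Position 1: 'b' vs 'd' => differ
  Position 2: 'a' vs 'a' => same
  Position 3: 'a' vs 'b' => differ
  Position 4: 'c' vs 'b' => differ
  Position 5: 'c' vs 'b' => differ
  Position 6: 'd' vs 'd' => same
  Position 7: 'd' vs 'c' => differ
  Position 8: 'b' vs 'b' => same
Total differences (Hamming distance): 6

6


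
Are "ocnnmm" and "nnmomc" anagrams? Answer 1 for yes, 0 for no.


Strings: "ocnnmm", "nnmomc"
Sorted first:  cmmnno
Sorted second: cmmnno
Sorted forms match => anagrams

1


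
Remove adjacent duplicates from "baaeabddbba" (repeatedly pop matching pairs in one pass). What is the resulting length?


Input: baaeabddbba
Stack-based adjacent duplicate removal:
  Read 'b': push. Stack: b
  Read 'a': push. Stack: ba
  Read 'a': matches stack top 'a' => pop. Stack: b
  Read 'e': push. Stack: be
  Read 'a': push. Stack: bea
  Read 'b': push. Stack: beab
  Read 'd': push. Stack: beabd
  Read 'd': matches stack top 'd' => pop. Stack: beab
  Read 'b': matches stack top 'b' => pop. Stack: bea
  Read 'b': push. Stack: beab
  Read 'a': push. Stack: beaba
Final stack: "beaba" (length 5)

5


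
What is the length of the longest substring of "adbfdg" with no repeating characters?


Input: "adbfdg"
Sliding window (track last position of each char):
  Position 0 ('a'): window [0,0] length 1 -- new best
  Position 1 ('d'): window [0,1] length 2 -- new best
  Position 2 ('b'): window [0,2] length 3 -- new best
  Position 3 ('f'): window [0,3] length 4 -- new best
  Position 4 ('d'): repeat (last at 1), move window start to 2
  Position 4 ('d'): window [2,4] length 3
  Position 5 ('g'): window [2,5] length 4
Longest substring with no repeats: "adbf" with length 4

4


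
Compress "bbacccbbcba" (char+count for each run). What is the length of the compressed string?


Input: bbacccbbcba
Runs:
  'b' x 2 => "b2"
  'a' x 1 => "a1"
  'c' x 3 => "c3"
  'b' x 2 => "b2"
  'c' x 1 => "c1"
  'b' x 1 => "b1"
  'a' x 1 => "a1"
Compressed: "b2a1c3b2c1b1a1"
Compressed length: 14

14


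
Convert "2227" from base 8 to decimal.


Input: "2227" in base 8
Positional expansion:
  Digit '2' (value 2) x 8^3 = 1024
  Digit '2' (value 2) x 8^2 = 128
  Digit '2' (value 2) x 8^1 = 16
  Digit '7' (value 7) x 8^0 = 7
Sum = 1175

1175


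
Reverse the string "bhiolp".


Input: bhiolp
Reading characters right to left:
  Position 5: 'p'
  Position 4: 'l'
  Position 3: 'o'
  Position 2: 'i'
  Position 1: 'h'
  Position 0: 'b'
Reversed: ploihb

ploihb


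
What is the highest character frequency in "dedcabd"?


Input: dedcabd
Character counts:
  'a': 1
  'b': 1
  'c': 1
  'd': 3
  'e': 1
Maximum frequency: 3

3


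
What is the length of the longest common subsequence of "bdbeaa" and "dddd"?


LCS of "bdbeaa" and "dddd"
DP table:
           d    d    d    d
      0    0    0    0    0
  b   0    0    0    0    0
  d   0    1    1    1    1
  b   0    1    1    1    1
  e   0    1    1    1    1
  a   0    1    1    1    1
  a   0    1    1    1    1
LCS length = dp[6][4] = 1

1


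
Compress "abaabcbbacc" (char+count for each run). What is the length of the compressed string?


Input: abaabcbbacc
Runs:
  'a' x 1 => "a1"
  'b' x 1 => "b1"
  'a' x 2 => "a2"
  'b' x 1 => "b1"
  'c' x 1 => "c1"
  'b' x 2 => "b2"
  'a' x 1 => "a1"
  'c' x 2 => "c2"
Compressed: "a1b1a2b1c1b2a1c2"
Compressed length: 16

16


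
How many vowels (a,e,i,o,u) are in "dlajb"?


Input: dlajb
Checking each character:
  'd' at position 0: consonant
  'l' at position 1: consonant
  'a' at position 2: vowel (running total: 1)
  'j' at position 3: consonant
  'b' at position 4: consonant
Total vowels: 1

1


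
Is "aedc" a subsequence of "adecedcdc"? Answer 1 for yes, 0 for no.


Check if "aedc" is a subsequence of "adecedcdc"
Greedy scan:
  Position 0 ('a'): matches sub[0] = 'a'
  Position 1 ('d'): no match needed
  Position 2 ('e'): matches sub[1] = 'e'
  Position 3 ('c'): no match needed
  Position 4 ('e'): no match needed
  Position 5 ('d'): matches sub[2] = 'd'
  Position 6 ('c'): matches sub[3] = 'c'
  Position 7 ('d'): no match needed
  Position 8 ('c'): no match needed
All 4 characters matched => is a subsequence

1


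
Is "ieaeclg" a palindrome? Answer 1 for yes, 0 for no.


Input: ieaeclg
Reversed: glceaei
  Compare pos 0 ('i') with pos 6 ('g'): MISMATCH
  Compare pos 1 ('e') with pos 5 ('l'): MISMATCH
  Compare pos 2 ('a') with pos 4 ('c'): MISMATCH
Result: not a palindrome

0


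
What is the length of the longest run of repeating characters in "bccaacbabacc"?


Input: "bccaacbabacc"
Scanning for longest run:
  Position 1 ('c'): new char, reset run to 1
  Position 2 ('c'): continues run of 'c', length=2
  Position 3 ('a'): new char, reset run to 1
  Position 4 ('a'): continues run of 'a', length=2
  Position 5 ('c'): new char, reset run to 1
  Position 6 ('b'): new char, reset run to 1
  Position 7 ('a'): new char, reset run to 1
  Position 8 ('b'): new char, reset run to 1
  Position 9 ('a'): new char, reset run to 1
  Position 10 ('c'): new char, reset run to 1
  Position 11 ('c'): continues run of 'c', length=2
Longest run: 'c' with length 2

2


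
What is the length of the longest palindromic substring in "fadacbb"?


Input: "fadacbb"
Checking substrings for palindromes:
  [1:4] "ada" (len 3) => palindrome
  [5:7] "bb" (len 2) => palindrome
Longest palindromic substring: "ada" with length 3

3


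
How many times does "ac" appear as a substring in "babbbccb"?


Searching for "ac" in "babbbccb"
Scanning each position:
  Position 0: "ba" => no
  Position 1: "ab" => no
  Position 2: "bb" => no
  Position 3: "bb" => no
  Position 4: "bc" => no
  Position 5: "cc" => no
  Position 6: "cb" => no
Total occurrences: 0

0


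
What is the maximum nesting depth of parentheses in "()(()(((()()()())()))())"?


Input: "()(()(((()()()())()))())"
Tracking depth:
  Position 0 '(': depth becomes 1
  Position 1 ')': depth becomes 0
  Position 2 '(': depth becomes 1
  Position 3 '(': depth becomes 2
  Position 4 ')': depth becomes 1
  Position 5 '(': depth becomes 2
  Position 6 '(': depth becomes 3
  Position 7 '(': depth becomes 4
  Position 8 '(': depth becomes 5
  Position 9 ')': depth becomes 4
  Position 10 '(': depth becomes 5
  Position 11 ')': depth becomes 4
  Position 12 '(': depth becomes 5
  Position 13 ')': depth becomes 4
  Position 14 '(': depth becomes 5
  Position 15 ')': depth becomes 4
  Position 16 ')': depth becomes 3
  Position 17 '(': depth becomes 4
  Position 18 ')': depth becomes 3
  Position 19 ')': depth becomes 2
  Position 20 ')': depth becomes 1
  Position 21 '(': depth becomes 2
  Position 22 ')': depth becomes 1
  Position 23 ')': depth becomes 0
Maximum depth reached: 5

5


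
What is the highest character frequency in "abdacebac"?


Input: abdacebac
Character counts:
  'a': 3
  'b': 2
  'c': 2
  'd': 1
  'e': 1
Maximum frequency: 3

3


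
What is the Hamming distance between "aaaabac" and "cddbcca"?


Comparing "aaaabac" and "cddbcca" position by position:
  Position 0: 'a' vs 'c' => differ
  Position 1: 'a' vs 'd' => differ
  Position 2: 'a' vs 'd' => differ
  Position 3: 'a' vs 'b' => differ
  Position 4: 'b' vs 'c' => differ
  Position 5: 'a' vs 'c' => differ
  Position 6: 'c' vs 'a' => differ
Total differences (Hamming distance): 7

7


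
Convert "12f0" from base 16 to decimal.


Input: "12f0" in base 16
Positional expansion:
  Digit '1' (value 1) x 16^3 = 4096
  Digit '2' (value 2) x 16^2 = 512
  Digit 'f' (value 15) x 16^1 = 240
  Digit '0' (value 0) x 16^0 = 0
Sum = 4848

4848


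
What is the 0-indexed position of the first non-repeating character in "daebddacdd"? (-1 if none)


Input: daebddacdd
Character frequencies:
  'a': 2
  'b': 1
  'c': 1
  'd': 5
  'e': 1
Scanning left to right for freq == 1:
  Position 0 ('d'): freq=5, skip
  Position 1 ('a'): freq=2, skip
  Position 2 ('e'): unique! => answer = 2

2


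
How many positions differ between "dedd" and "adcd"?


Comparing "dedd" and "adcd" position by position:
  Position 0: 'd' vs 'a' => DIFFER
  Position 1: 'e' vs 'd' => DIFFER
  Position 2: 'd' vs 'c' => DIFFER
  Position 3: 'd' vs 'd' => same
Positions that differ: 3

3


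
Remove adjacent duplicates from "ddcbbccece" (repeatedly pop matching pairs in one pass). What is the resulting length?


Input: ddcbbccece
Stack-based adjacent duplicate removal:
  Read 'd': push. Stack: d
  Read 'd': matches stack top 'd' => pop. Stack: (empty)
  Read 'c': push. Stack: c
  Read 'b': push. Stack: cb
  Read 'b': matches stack top 'b' => pop. Stack: c
  Read 'c': matches stack top 'c' => pop. Stack: (empty)
  Read 'c': push. Stack: c
  Read 'e': push. Stack: ce
  Read 'c': push. Stack: cec
  Read 'e': push. Stack: cece
Final stack: "cece" (length 4)

4


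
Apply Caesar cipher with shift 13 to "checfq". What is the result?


Caesar cipher: shift "checfq" by 13
  'c' (pos 2) + 13 = pos 15 = 'p'
  'h' (pos 7) + 13 = pos 20 = 'u'
  'e' (pos 4) + 13 = pos 17 = 'r'
  'c' (pos 2) + 13 = pos 15 = 'p'
  'f' (pos 5) + 13 = pos 18 = 's'
  'q' (pos 16) + 13 = pos 3 = 'd'
Result: purpsd

purpsd


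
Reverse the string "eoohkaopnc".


Input: eoohkaopnc
Reading characters right to left:
  Position 9: 'c'
  Position 8: 'n'
  Position 7: 'p'
  Position 6: 'o'
  Position 5: 'a'
  Position 4: 'k'
  Position 3: 'h'
  Position 2: 'o'
  Position 1: 'o'
  Position 0: 'e'
Reversed: cnpoakhooe

cnpoakhooe


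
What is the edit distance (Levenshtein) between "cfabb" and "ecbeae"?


Computing edit distance: "cfabb" -> "ecbeae"
DP table:
           e    c    b    e    a    e
      0    1    2    3    4    5    6
  c   1    1    1    2    3    4    5
  f   2    2    2    2    3    4    5
  a   3    3    3    3    3    3    4
  b   4    4    4    3    4    4    4
  b   5    5    5    4    4    5    5
Edit distance = dp[5][6] = 5

5


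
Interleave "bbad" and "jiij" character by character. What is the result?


Interleaving "bbad" and "jiij":
  Position 0: 'b' from first, 'j' from second => "bj"
  Position 1: 'b' from first, 'i' from second => "bi"
  Position 2: 'a' from first, 'i' from second => "ai"
  Position 3: 'd' from first, 'j' from second => "dj"
Result: bjbiaidj

bjbiaidj


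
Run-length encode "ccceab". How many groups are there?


Input: ccceab
Scanning for consecutive runs:
  Group 1: 'c' x 3 (positions 0-2)
  Group 2: 'e' x 1 (positions 3-3)
  Group 3: 'a' x 1 (positions 4-4)
  Group 4: 'b' x 1 (positions 5-5)
Total groups: 4

4


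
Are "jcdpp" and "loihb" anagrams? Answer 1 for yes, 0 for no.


Strings: "jcdpp", "loihb"
Sorted first:  cdjpp
Sorted second: bhilo
Differ at position 0: 'c' vs 'b' => not anagrams

0


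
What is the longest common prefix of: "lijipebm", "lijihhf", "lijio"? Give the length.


Words: lijipebm, lijihhf, lijio
  Position 0: all 'l' => match
  Position 1: all 'i' => match
  Position 2: all 'j' => match
  Position 3: all 'i' => match
  Position 4: ('p', 'h', 'o') => mismatch, stop
LCP = "liji" (length 4)

4


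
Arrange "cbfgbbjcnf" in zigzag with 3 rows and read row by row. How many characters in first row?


Zigzag "cbfgbbjcnf" into 3 rows:
Placing characters:
  'c' => row 0
  'b' => row 1
  'f' => row 2
  'g' => row 1
  'b' => row 0
  'b' => row 1
  'j' => row 2
  'c' => row 1
  'n' => row 0
  'f' => row 1
Rows:
  Row 0: "cbn"
  Row 1: "bgbcf"
  Row 2: "fj"
First row length: 3

3


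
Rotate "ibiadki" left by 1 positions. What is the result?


Input: "ibiadki", rotate left by 1
First 1 characters: "i"
Remaining characters: "biadki"
Concatenate remaining + first: "biadki" + "i" = "biadkii"

biadkii


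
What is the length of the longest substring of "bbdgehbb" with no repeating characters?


Input: "bbdgehbb"
Sliding window (track last position of each char):
  Position 0 ('b'): window [0,0] length 1 -- new best
  Position 1 ('b'): repeat (last at 0), move window start to 1
  Position 1 ('b'): window [1,1] length 1
  Position 2 ('d'): window [1,2] length 2 -- new best
  Position 3 ('g'): window [1,3] length 3 -- new best
  Position 4 ('e'): window [1,4] length 4 -- new best
  Position 5 ('h'): window [1,5] length 5 -- new best
  Position 6 ('b'): repeat (last at 1), move window start to 2
  Position 6 ('b'): window [2,6] length 5
  Position 7 ('b'): repeat (last at 6), move window start to 7
  Position 7 ('b'): window [7,7] length 1
Longest substring with no repeats: "bdgeh" with length 5

5
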